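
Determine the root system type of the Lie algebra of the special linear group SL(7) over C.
This is sl(7), which has dimension 7^2 - 1 = 48 and rank 7 - 1 = 6 (a Cartan subalgebra is the diagonal traceless matrices). In the classification of classical Lie algebras, the special linear algebra sl(n+1) has type A_n; here n = 6, so the Dynkin diagram is a chain of 6 nodes with single edges (A_6). Hence the type is A_6.

A_6 (sl(7))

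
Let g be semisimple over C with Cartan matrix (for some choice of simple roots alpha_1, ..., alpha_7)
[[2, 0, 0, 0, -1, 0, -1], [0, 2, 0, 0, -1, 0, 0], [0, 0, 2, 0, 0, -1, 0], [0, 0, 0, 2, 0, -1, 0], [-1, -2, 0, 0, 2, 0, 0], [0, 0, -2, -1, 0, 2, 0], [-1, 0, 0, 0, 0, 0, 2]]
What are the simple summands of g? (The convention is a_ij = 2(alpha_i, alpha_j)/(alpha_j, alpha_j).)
type B_3 + type B_4

The diagram associated to this matrix has two connected components: the simple roots {alpha_3, alpha_4, alpha_6} form a chain of 3 nodes with a double edge at one end; the terminal node there is the unique short simple root (B_3), and {alpha_1, alpha_2, alpha_5, alpha_7} form a chain of 4 nodes with a double edge at one end; the terminal node there is the unique short simple root (B_4). A semisimple Lie algebra decomposes uniquely as the direct sum of simple ideals, one per connected component of its Dynkin diagram, so g ≅ B_3 ⊕ B_4 (dimension 21 + 36 = 57).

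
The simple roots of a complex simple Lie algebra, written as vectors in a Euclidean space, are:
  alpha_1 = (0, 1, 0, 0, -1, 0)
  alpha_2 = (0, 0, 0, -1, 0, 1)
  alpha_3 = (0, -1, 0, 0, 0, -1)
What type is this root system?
A_3

Compute the Cartan integers a_ij = 2(alpha_i, alpha_j)/(alpha_j, alpha_j); the resulting 3x3 Cartan matrix is
[[2, 0, -1], [0, 2, -1], [-1, -1, 2]].
All simple roots have the same length, so the diagram is simply laced. The associated Dynkin diagram is a chain of 3 nodes with single edges (A_3), so the type is A_3 (the algebra sl(4)).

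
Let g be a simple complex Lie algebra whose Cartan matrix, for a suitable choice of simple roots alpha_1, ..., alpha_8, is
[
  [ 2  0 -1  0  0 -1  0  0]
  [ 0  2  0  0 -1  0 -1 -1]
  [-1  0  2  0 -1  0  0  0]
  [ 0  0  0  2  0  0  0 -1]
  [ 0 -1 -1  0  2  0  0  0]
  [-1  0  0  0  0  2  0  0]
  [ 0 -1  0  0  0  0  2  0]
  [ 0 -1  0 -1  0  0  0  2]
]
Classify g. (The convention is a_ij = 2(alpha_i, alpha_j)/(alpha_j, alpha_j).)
The matrix has rank 8 with 2's on the diagonal. Reading the off-diagonal entries as Dynkin edges (a single edge where a_ij = a_ji = -1; a double or triple edge where a_ij * a_ji = 2 or 3), the diagram is a chain of 7 nodes with one extra node attached to the third node from one end (E_8). One simple-root ordering that puts it in standard form is (alpha_4, alpha_7, alpha_8, alpha_2, alpha_5, alpha_3, alpha_1, alpha_6). So the algebra is type E_8.

E_8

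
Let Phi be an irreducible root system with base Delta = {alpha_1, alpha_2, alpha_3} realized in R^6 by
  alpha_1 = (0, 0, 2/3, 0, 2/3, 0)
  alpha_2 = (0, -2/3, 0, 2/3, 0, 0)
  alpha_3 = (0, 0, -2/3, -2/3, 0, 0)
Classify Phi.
Compute the Cartan integers a_ij = 2(alpha_i, alpha_j)/(alpha_j, alpha_j); the resulting 3x3 Cartan matrix is
[[2, 0, -1], [0, 2, -1], [-1, -1, 2]].
All simple roots have the same length, so the diagram is simply laced. The associated Dynkin diagram is a chain of 3 nodes with single edges (A_3), so the type is A_3 (the algebra sl(4)).

A_3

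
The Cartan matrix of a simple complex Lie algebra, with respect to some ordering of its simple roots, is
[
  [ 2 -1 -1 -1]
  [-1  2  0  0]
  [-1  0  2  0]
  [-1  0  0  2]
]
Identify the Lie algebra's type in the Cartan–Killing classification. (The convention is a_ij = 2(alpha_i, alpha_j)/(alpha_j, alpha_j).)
D4

The matrix has rank 4 with 2's on the diagonal. Reading the off-diagonal entries as Dynkin edges (a single edge where a_ij = a_ji = -1; a double or triple edge where a_ij * a_ji = 2 or 3), the diagram is a chain of 2 nodes with a fork of two nodes at one end (D_4). One simple-root ordering that puts it in standard form is (alpha_4, alpha_1, alpha_3, alpha_2). So the algebra is type D_4, i.e. so(8).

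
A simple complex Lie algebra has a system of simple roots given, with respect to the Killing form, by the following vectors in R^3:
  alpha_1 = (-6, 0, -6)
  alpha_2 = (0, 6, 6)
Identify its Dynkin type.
Compute the Cartan integers a_ij = 2(alpha_i, alpha_j)/(alpha_j, alpha_j); the resulting 2x2 Cartan matrix is
[[2, -1], [-1, 2]].
All simple roots have the same length, so the diagram is simply laced. The associated Dynkin diagram is a chain of 2 nodes with single edges (A_2), so the type is A_2 (the algebra sl(3)).

A_2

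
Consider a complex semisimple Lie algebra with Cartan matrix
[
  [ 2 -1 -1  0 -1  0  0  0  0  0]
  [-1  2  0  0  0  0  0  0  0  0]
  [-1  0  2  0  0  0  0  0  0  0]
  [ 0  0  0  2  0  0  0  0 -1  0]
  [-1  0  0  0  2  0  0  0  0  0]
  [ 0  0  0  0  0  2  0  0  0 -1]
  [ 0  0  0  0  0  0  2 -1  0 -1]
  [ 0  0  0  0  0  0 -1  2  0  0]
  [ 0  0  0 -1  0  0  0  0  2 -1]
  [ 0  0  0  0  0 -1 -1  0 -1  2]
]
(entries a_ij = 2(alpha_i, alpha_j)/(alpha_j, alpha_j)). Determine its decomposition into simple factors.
D_4 (so(8)) + E_6

The diagram associated to this matrix has two connected components: the simple roots {alpha_1, alpha_2, alpha_3, alpha_5} form a chain of 2 nodes with a fork of two nodes at one end (D_4), and {alpha_4, alpha_6, alpha_7, alpha_8, alpha_9, alpha_10} form a chain of 5 nodes with one extra node attached to the third node from one end (E_6). A semisimple Lie algebra decomposes uniquely as the direct sum of simple ideals, one per connected component of its Dynkin diagram, so g ≅ D_4 ⊕ E_6 (dimension 28 + 78 = 106).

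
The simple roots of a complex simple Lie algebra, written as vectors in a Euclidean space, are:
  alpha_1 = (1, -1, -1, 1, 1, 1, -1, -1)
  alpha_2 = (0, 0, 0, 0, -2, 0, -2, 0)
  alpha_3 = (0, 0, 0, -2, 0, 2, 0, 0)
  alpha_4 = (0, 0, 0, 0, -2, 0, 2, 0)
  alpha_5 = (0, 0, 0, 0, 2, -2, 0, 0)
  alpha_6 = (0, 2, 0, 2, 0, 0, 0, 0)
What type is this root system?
Compute the Cartan integers a_ij = 2(alpha_i, alpha_j)/(alpha_j, alpha_j); the resulting 6x6 Cartan matrix is
[[2, 0, 0, -1, 0, 0], [0, 2, 0, 0, -1, 0], [0, 0, 2, 0, -1, -1], [-1, 0, 0, 2, -1, 0], [0, -1, -1, -1, 2, 0], [0, 0, -1, 0, 0, 2]].
All simple roots have the same length, so the diagram is simply laced. The associated Dynkin diagram is a chain of 5 nodes with one extra node attached to the third node from one end (E_6), so the type is E_6.

E_6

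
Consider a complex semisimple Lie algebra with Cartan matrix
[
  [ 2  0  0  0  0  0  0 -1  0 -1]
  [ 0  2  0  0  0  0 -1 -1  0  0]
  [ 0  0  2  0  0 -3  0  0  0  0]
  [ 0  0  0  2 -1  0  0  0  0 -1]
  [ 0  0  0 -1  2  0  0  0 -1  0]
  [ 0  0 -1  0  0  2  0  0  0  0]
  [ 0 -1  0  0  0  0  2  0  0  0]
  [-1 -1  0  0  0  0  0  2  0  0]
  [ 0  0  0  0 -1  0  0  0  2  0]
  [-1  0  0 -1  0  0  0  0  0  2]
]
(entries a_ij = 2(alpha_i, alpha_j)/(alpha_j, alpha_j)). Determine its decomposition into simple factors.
The diagram associated to this matrix has two connected components: the simple roots {alpha_1, alpha_2, alpha_4, alpha_5, alpha_7, alpha_8, alpha_9, alpha_10} form a chain of 8 nodes with single edges (A_8), and {alpha_3, alpha_6} form two nodes joined by a triple edge (G_2). A semisimple Lie algebra decomposes uniquely as the direct sum of simple ideals, one per connected component of its Dynkin diagram, so g ≅ A_8 ⊕ G_2 (dimension 80 + 14 = 94).

A_8 (sl(9)) ⊕ G_2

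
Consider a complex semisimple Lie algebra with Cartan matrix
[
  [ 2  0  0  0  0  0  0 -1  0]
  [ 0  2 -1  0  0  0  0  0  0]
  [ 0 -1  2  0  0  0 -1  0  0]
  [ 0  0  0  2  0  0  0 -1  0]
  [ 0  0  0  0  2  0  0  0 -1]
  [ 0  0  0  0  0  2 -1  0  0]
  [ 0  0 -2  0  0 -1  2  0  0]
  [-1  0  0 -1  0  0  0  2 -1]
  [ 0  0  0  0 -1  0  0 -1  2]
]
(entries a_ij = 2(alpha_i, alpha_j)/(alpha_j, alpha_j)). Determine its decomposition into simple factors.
The diagram associated to this matrix has two connected components: the simple roots {alpha_1, alpha_4, alpha_5, alpha_8, alpha_9} form a chain of 3 nodes with a fork of two nodes at one end (D_5), and {alpha_2, alpha_3, alpha_6, alpha_7} form a chain of 4 nodes with a double edge between the middle two (F_4). A semisimple Lie algebra decomposes uniquely as the direct sum of simple ideals, one per connected component of its Dynkin diagram, so g ≅ D_5 ⊕ F_4 (dimension 45 + 52 = 97).

type D_5 + type F_4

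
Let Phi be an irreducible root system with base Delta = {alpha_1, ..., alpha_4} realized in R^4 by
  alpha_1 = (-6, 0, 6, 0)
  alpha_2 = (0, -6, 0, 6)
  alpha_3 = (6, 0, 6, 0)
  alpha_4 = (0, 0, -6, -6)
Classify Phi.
Compute the Cartan integers a_ij = 2(alpha_i, alpha_j)/(alpha_j, alpha_j); the resulting 4x4 Cartan matrix is
[[2, 0, 0, -1], [0, 2, 0, -1], [0, 0, 2, -1], [-1, -1, -1, 2]].
All simple roots have the same length, so the diagram is simply laced. The associated Dynkin diagram is a chain of 2 nodes with a fork of two nodes at one end (D_4), so the type is D_4 (the algebra so(8)).

type D_4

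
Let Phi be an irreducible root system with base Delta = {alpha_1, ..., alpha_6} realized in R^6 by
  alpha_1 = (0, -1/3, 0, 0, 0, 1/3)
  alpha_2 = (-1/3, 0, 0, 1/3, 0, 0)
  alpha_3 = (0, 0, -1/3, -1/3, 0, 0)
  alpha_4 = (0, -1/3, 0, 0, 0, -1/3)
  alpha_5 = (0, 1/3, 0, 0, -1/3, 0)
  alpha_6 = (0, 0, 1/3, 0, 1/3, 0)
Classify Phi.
type D_6

Compute the Cartan integers a_ij = 2(alpha_i, alpha_j)/(alpha_j, alpha_j); the resulting 6x6 Cartan matrix is
[[2, 0, 0, 0, -1, 0], [0, 2, -1, 0, 0, 0], [0, -1, 2, 0, 0, -1], [0, 0, 0, 2, -1, 0], [-1, 0, 0, -1, 2, -1], [0, 0, -1, 0, -1, 2]].
All simple roots have the same length, so the diagram is simply laced. The associated Dynkin diagram is a chain of 4 nodes with a fork of two nodes at one end (D_6), so the type is D_6 (the algebra so(12)).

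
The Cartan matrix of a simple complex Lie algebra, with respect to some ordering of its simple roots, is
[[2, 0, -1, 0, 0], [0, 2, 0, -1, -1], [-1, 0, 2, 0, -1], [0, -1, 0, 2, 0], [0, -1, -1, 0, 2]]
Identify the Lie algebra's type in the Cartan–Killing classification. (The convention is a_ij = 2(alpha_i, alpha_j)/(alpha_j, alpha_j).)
A5

The matrix has rank 5 with 2's on the diagonal. Reading the off-diagonal entries as Dynkin edges (a single edge where a_ij = a_ji = -1; a double or triple edge where a_ij * a_ji = 2 or 3), the diagram is a chain of 5 nodes with single edges (A_5). One simple-root ordering that puts it in standard form is (alpha_1, alpha_3, alpha_5, alpha_2, alpha_4). So the algebra is type A_5, i.e. sl(6).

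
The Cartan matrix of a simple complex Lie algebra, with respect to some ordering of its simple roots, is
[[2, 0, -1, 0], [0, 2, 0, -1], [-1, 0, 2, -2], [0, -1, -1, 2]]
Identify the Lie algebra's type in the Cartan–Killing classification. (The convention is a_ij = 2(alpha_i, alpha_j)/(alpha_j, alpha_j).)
The matrix has rank 4 with 2's on the diagonal. Reading the off-diagonal entries as Dynkin edges (a single edge where a_ij = a_ji = -1; a double or triple edge where a_ij * a_ji = 2 or 3), the diagram is a chain of 4 nodes with a double edge between the middle two (F_4). One simple-root ordering that puts it in standard form is (alpha_1, alpha_3, alpha_4, alpha_2). So the algebra is type F_4.

F_4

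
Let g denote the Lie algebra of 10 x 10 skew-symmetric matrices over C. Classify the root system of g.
D5

This is so(10) with 10 even, which has dimension 10(10-1)/2 = 45 and rank 10/2 = 5. In the classification of classical Lie algebras, the orthogonal algebra so(2n) in an even number of variables has type D_n; here n = 5, so the Dynkin diagram is a chain of 3 nodes with a fork of two nodes at one end (D_5). Hence the type is D_5.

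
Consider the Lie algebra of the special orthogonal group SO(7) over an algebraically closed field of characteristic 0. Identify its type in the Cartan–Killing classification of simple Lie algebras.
B_3 (so(7))

This is so(7) with 7 odd, which has dimension 7(7-1)/2 = 21 and rank (7-1)/2 = 3. In the classification of classical Lie algebras, the orthogonal algebra so(2n+1) in an odd number of variables has type B_n; here n = 3, so the Dynkin diagram is a chain of 3 nodes with a double edge at one end; the terminal node there is the unique short simple root (B_3). Hence the type is B_3.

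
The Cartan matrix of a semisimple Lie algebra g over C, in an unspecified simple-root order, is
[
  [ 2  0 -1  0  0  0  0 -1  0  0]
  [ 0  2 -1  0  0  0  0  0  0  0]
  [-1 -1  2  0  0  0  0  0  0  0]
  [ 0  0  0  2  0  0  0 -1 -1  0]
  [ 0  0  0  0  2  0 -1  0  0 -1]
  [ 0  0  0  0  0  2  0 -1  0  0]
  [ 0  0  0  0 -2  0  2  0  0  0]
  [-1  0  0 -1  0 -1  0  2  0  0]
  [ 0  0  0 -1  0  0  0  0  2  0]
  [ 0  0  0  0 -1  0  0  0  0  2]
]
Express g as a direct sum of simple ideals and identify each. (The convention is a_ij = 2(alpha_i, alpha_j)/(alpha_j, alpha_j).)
The diagram associated to this matrix has two connected components: the simple roots {alpha_5, alpha_7, alpha_10} form a chain of 3 nodes with a double edge at one end; the terminal node there is the unique long simple root (C_3), and {alpha_1, alpha_2, alpha_3, alpha_4, alpha_6, alpha_8, alpha_9} form a chain of 6 nodes with one extra node attached to the third node from one end (E_7). A semisimple Lie algebra decomposes uniquely as the direct sum of simple ideals, one per connected component of its Dynkin diagram, so g ≅ C_3 ⊕ E_7 (dimension 21 + 133 = 154).

C3 ⊕ E7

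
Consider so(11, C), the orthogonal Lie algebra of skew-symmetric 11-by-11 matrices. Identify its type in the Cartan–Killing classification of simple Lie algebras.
type B_5

This is so(11) with 11 odd, which has dimension 11(11-1)/2 = 55 and rank (11-1)/2 = 5. In the classification of classical Lie algebras, the orthogonal algebra so(2n+1) in an odd number of variables has type B_n; here n = 5, so the Dynkin diagram is a chain of 5 nodes with a double edge at one end; the terminal node there is the unique short simple root (B_5). Hence the type is B_5.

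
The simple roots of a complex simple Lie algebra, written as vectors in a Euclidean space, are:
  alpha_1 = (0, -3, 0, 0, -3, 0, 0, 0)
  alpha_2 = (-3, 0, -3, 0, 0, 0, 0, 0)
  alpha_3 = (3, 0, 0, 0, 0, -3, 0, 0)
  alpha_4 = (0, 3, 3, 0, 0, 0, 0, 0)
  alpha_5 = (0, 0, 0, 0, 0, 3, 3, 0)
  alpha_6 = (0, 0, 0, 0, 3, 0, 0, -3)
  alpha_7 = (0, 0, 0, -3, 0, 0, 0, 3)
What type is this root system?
type A_7

Compute the Cartan integers a_ij = 2(alpha_i, alpha_j)/(alpha_j, alpha_j); the resulting 7x7 Cartan matrix is
[[2, 0, 0, -1, 0, -1, 0], [0, 2, -1, -1, 0, 0, 0], [0, -1, 2, 0, -1, 0, 0], [-1, -1, 0, 2, 0, 0, 0], [0, 0, -1, 0, 2, 0, 0], [-1, 0, 0, 0, 0, 2, -1], [0, 0, 0, 0, 0, -1, 2]].
All simple roots have the same length, so the diagram is simply laced. The associated Dynkin diagram is a chain of 7 nodes with single edges (A_7), so the type is A_7 (the algebra sl(8)).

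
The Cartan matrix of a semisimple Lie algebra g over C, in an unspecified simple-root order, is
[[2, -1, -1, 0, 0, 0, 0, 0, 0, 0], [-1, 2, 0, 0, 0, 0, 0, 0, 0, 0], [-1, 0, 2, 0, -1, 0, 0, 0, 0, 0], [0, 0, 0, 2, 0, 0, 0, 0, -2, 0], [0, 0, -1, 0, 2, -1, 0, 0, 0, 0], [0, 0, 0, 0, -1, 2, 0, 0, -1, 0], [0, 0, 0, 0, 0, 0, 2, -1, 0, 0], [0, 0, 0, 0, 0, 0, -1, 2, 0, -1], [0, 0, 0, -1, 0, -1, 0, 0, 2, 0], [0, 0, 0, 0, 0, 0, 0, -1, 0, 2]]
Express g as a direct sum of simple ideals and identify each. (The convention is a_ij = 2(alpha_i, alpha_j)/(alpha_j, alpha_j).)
A_3 ⊕ C_7

The diagram associated to this matrix has two connected components: the simple roots {alpha_7, alpha_8, alpha_10} form a chain of 3 nodes with single edges (A_3), and {alpha_1, alpha_2, alpha_3, alpha_4, alpha_5, alpha_6, alpha_9} form a chain of 7 nodes with a double edge at one end; the terminal node there is the unique long simple root (C_7). A semisimple Lie algebra decomposes uniquely as the direct sum of simple ideals, one per connected component of its Dynkin diagram, so g ≅ A_3 ⊕ C_7 (dimension 15 + 105 = 120).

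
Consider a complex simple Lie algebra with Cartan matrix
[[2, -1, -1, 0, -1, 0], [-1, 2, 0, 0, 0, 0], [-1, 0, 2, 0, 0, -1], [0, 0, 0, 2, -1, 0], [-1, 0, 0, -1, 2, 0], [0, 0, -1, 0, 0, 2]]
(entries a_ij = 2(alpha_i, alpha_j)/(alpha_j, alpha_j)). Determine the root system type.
type E_6

The matrix has rank 6 with 2's on the diagonal. Reading the off-diagonal entries as Dynkin edges (a single edge where a_ij = a_ji = -1; a double or triple edge where a_ij * a_ji = 2 or 3), the diagram is a chain of 5 nodes with one extra node attached to the third node from one end (E_6). One simple-root ordering that puts it in standard form is (alpha_6, alpha_2, alpha_3, alpha_1, alpha_5, alpha_4). So the algebra is type E_6.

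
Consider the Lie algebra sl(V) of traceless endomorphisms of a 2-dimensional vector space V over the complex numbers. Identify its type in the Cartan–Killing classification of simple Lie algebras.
This is sl(2), which has dimension 2^2 - 1 = 3 and rank 2 - 1 = 1 (a Cartan subalgebra is the diagonal traceless matrices). In the classification of classical Lie algebras, the special linear algebra sl(n+1) has type A_n; here n = 1, so the Dynkin diagram is a chain of 1 nodes with single edges (A_1). Hence the type is A_1.

A_1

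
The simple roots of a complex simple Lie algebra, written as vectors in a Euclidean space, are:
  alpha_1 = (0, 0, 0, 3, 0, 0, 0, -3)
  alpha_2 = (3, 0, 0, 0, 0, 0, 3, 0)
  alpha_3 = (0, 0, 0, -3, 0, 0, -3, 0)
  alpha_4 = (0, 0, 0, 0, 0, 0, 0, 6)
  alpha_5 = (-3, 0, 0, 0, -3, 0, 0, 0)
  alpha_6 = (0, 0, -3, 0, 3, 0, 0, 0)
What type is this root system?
C6

Compute the Cartan integers a_ij = 2(alpha_i, alpha_j)/(alpha_j, alpha_j); the resulting 6x6 Cartan matrix is
[[2, 0, -1, -1, 0, 0], [0, 2, -1, 0, -1, 0], [-1, -1, 2, 0, 0, 0], [-2, 0, 0, 2, 0, 0], [0, -1, 0, 0, 2, -1], [0, 0, 0, 0, -1, 2]].
The roots have two lengths (squared-length ratio 2:1); the short ones are alpha_{1,2,3,5,6}. The associated Dynkin diagram is a chain of 6 nodes with a double edge at one end; the terminal node there is the unique long simple root (C_6), so the type is C_6 (the algebra sp(12)).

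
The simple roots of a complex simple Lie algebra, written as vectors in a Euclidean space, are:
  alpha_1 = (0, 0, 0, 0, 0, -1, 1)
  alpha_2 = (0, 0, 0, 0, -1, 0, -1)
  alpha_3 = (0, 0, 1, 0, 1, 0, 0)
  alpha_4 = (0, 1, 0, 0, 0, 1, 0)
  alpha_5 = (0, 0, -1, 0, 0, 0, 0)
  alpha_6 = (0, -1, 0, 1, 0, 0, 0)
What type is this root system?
Compute the Cartan integers a_ij = 2(alpha_i, alpha_j)/(alpha_j, alpha_j); the resulting 6x6 Cartan matrix is
[[2, -1, 0, -1, 0, 0], [-1, 2, -1, 0, 0, 0], [0, -1, 2, 0, -2, 0], [-1, 0, 0, 2, 0, -1], [0, 0, -1, 0, 2, 0], [0, 0, 0, -1, 0, 2]].
The roots have two lengths (squared-length ratio 2:1); the short ones are alpha_{5}. The associated Dynkin diagram is a chain of 6 nodes with a double edge at one end; the terminal node there is the unique short simple root (B_6), so the type is B_6 (the algebra so(13)).

type B_6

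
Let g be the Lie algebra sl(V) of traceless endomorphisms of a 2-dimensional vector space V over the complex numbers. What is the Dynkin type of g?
A1

This is sl(2), which has dimension 2^2 - 1 = 3 and rank 2 - 1 = 1 (a Cartan subalgebra is the diagonal traceless matrices). In the classification of classical Lie algebras, the special linear algebra sl(n+1) has type A_n; here n = 1, so the Dynkin diagram is a chain of 1 nodes with single edges (A_1). Hence the type is A_1.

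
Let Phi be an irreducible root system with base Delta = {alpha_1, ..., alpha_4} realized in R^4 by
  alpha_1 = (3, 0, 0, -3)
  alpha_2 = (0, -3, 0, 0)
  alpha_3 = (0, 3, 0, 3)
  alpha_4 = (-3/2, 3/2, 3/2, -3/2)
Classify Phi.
Compute the Cartan integers a_ij = 2(alpha_i, alpha_j)/(alpha_j, alpha_j); the resulting 4x4 Cartan matrix is
[[2, 0, -1, 0], [0, 2, -1, -1], [-1, -2, 2, 0], [0, -1, 0, 2]].
The roots have two lengths (squared-length ratio 2:1); the short ones are alpha_{2,4}. The associated Dynkin diagram is a chain of 4 nodes with a double edge between the middle two (F_4), so the type is F_4.

type F_4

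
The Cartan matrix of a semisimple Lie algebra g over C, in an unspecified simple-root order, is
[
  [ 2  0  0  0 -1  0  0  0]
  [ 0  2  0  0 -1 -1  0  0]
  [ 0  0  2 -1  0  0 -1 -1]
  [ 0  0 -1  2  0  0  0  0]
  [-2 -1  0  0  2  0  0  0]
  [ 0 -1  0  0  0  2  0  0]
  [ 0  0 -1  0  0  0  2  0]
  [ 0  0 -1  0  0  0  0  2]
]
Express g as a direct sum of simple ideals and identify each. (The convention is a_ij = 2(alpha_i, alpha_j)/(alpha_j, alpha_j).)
The diagram associated to this matrix has two connected components: the simple roots {alpha_1, alpha_2, alpha_5, alpha_6} form a chain of 4 nodes with a double edge at one end; the terminal node there is the unique short simple root (B_4), and {alpha_3, alpha_4, alpha_7, alpha_8} form a chain of 2 nodes with a fork of two nodes at one end (D_4). A semisimple Lie algebra decomposes uniquely as the direct sum of simple ideals, one per connected component of its Dynkin diagram, so g ≅ B_4 ⊕ D_4 (dimension 36 + 28 = 64).

B_4 + D_4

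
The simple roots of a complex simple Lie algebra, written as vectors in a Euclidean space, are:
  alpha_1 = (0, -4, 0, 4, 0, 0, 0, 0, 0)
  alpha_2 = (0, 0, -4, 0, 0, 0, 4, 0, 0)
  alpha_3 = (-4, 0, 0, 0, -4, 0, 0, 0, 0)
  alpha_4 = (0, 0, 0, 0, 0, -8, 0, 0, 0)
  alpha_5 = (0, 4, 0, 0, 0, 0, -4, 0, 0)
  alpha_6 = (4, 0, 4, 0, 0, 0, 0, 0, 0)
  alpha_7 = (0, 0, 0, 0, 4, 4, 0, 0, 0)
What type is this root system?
Compute the Cartan integers a_ij = 2(alpha_i, alpha_j)/(alpha_j, alpha_j); the resulting 7x7 Cartan matrix is
[[2, 0, 0, 0, -1, 0, 0], [0, 2, 0, 0, -1, -1, 0], [0, 0, 2, 0, 0, -1, -1], [0, 0, 0, 2, 0, 0, -2], [-1, -1, 0, 0, 2, 0, 0], [0, -1, -1, 0, 0, 2, 0], [0, 0, -1, -1, 0, 0, 2]].
The roots have two lengths (squared-length ratio 2:1); the short ones are alpha_{1,2,3,5,6,7}. The associated Dynkin diagram is a chain of 7 nodes with a double edge at one end; the terminal node there is the unique long simple root (C_7), so the type is C_7 (the algebra sp(14)).

C7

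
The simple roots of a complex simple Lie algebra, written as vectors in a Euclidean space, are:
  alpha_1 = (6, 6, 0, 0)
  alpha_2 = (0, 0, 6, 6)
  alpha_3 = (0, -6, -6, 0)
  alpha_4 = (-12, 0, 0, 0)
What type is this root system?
type C_4

Compute the Cartan integers a_ij = 2(alpha_i, alpha_j)/(alpha_j, alpha_j); the resulting 4x4 Cartan matrix is
[[2, 0, -1, -1], [0, 2, -1, 0], [-1, -1, 2, 0], [-2, 0, 0, 2]].
The roots have two lengths (squared-length ratio 2:1); the short ones are alpha_{1,2,3}. The associated Dynkin diagram is a chain of 4 nodes with a double edge at one end; the terminal node there is the unique long simple root (C_4), so the type is C_4 (the algebra sp(8)).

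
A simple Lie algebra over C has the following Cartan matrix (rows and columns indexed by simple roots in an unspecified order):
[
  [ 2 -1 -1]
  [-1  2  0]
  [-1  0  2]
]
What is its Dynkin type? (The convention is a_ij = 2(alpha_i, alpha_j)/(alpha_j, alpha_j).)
The matrix has rank 3 with 2's on the diagonal. Reading the off-diagonal entries as Dynkin edges (a single edge where a_ij = a_ji = -1; a double or triple edge where a_ij * a_ji = 2 or 3), the diagram is a chain of 3 nodes with single edges (A_3). One simple-root ordering that puts it in standard form is (alpha_2, alpha_1, alpha_3). So the algebra is type A_3, i.e. sl(4).

A_3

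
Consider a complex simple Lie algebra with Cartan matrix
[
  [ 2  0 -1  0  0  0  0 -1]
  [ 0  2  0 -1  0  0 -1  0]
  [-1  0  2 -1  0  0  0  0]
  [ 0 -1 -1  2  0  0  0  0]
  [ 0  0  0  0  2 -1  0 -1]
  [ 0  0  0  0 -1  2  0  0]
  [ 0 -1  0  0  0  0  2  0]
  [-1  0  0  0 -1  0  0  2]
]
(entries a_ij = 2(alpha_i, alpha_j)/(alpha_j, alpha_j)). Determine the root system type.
A_8 (sl(9))

The matrix has rank 8 with 2's on the diagonal. Reading the off-diagonal entries as Dynkin edges (a single edge where a_ij = a_ji = -1; a double or triple edge where a_ij * a_ji = 2 or 3), the diagram is a chain of 8 nodes with single edges (A_8). One simple-root ordering that puts it in standard form is (alpha_7, alpha_2, alpha_4, alpha_3, alpha_1, alpha_8, alpha_5, alpha_6). So the algebra is type A_8, i.e. sl(9).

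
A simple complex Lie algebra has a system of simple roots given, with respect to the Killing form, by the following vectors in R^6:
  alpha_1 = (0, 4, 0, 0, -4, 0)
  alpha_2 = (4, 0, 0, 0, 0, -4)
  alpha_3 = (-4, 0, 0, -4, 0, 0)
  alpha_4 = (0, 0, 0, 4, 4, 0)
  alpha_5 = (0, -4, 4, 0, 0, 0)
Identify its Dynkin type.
Compute the Cartan integers a_ij = 2(alpha_i, alpha_j)/(alpha_j, alpha_j); the resulting 5x5 Cartan matrix is
[[2, 0, 0, -1, -1], [0, 2, -1, 0, 0], [0, -1, 2, -1, 0], [-1, 0, -1, 2, 0], [-1, 0, 0, 0, 2]].
All simple roots have the same length, so the diagram is simply laced. The associated Dynkin diagram is a chain of 5 nodes with single edges (A_5), so the type is A_5 (the algebra sl(6)).

A5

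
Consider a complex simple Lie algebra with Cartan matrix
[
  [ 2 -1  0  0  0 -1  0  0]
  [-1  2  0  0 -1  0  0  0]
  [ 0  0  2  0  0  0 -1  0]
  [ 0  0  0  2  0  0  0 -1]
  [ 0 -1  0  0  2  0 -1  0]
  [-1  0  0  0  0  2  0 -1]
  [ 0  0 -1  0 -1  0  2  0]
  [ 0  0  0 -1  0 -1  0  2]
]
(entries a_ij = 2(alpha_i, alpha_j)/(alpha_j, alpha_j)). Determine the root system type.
A_8 (sl(9))

The matrix has rank 8 with 2's on the diagonal. Reading the off-diagonal entries as Dynkin edges (a single edge where a_ij = a_ji = -1; a double or triple edge where a_ij * a_ji = 2 or 3), the diagram is a chain of 8 nodes with single edges (A_8). One simple-root ordering that puts it in standard form is (alpha_4, alpha_8, alpha_6, alpha_1, alpha_2, alpha_5, alpha_7, alpha_3). So the algebra is type A_8, i.e. sl(9).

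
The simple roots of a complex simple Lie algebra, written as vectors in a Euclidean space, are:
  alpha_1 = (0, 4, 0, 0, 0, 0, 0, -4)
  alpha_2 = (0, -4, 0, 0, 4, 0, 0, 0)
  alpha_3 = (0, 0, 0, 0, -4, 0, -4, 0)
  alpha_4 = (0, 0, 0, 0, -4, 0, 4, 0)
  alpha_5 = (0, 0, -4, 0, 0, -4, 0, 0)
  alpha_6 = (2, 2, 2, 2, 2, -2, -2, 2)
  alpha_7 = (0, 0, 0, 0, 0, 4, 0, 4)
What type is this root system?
E7

Compute the Cartan integers a_ij = 2(alpha_i, alpha_j)/(alpha_j, alpha_j); the resulting 7x7 Cartan matrix is
[[2, -1, 0, 0, 0, 0, -1], [-1, 2, -1, -1, 0, 0, 0], [0, -1, 2, 0, 0, 0, 0], [0, -1, 0, 2, 0, -1, 0], [0, 0, 0, 0, 2, 0, -1], [0, 0, 0, -1, 0, 2, 0], [-1, 0, 0, 0, -1, 0, 2]].
All simple roots have the same length, so the diagram is simply laced. The associated Dynkin diagram is a chain of 6 nodes with one extra node attached to the third node from one end (E_7), so the type is E_7.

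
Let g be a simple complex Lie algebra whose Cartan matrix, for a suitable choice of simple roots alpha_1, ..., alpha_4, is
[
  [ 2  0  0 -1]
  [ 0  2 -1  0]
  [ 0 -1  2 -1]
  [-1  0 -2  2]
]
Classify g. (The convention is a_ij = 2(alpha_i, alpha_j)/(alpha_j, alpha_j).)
The matrix has rank 4 with 2's on the diagonal. Reading the off-diagonal entries as Dynkin edges (a single edge where a_ij = a_ji = -1; a double or triple edge where a_ij * a_ji = 2 or 3), the diagram is a chain of 4 nodes with a double edge between the middle two (F_4). One simple-root ordering that puts it in standard form is (alpha_1, alpha_4, alpha_3, alpha_2). So the algebra is type F_4.

type F_4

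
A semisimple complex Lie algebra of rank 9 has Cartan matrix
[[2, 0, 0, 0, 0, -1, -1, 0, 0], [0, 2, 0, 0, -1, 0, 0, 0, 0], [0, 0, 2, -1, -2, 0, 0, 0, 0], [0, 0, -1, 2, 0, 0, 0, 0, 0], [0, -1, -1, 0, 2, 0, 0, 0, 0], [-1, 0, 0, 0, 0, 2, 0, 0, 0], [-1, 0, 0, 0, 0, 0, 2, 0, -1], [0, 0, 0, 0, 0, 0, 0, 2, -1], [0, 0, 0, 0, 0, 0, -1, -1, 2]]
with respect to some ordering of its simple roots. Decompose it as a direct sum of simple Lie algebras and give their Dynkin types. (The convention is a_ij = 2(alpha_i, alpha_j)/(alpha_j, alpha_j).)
A_5 ⊕ F_4

The diagram associated to this matrix has two connected components: the simple roots {alpha_1, alpha_6, alpha_7, alpha_8, alpha_9} form a chain of 5 nodes with single edges (A_5), and {alpha_2, alpha_3, alpha_4, alpha_5} form a chain of 4 nodes with a double edge between the middle two (F_4). A semisimple Lie algebra decomposes uniquely as the direct sum of simple ideals, one per connected component of its Dynkin diagram, so g ≅ A_5 ⊕ F_4 (dimension 35 + 52 = 87).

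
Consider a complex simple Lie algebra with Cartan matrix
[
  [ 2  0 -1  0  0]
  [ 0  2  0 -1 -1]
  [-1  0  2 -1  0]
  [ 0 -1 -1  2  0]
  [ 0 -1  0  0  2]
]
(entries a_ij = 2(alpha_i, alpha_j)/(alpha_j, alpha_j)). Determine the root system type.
The matrix has rank 5 with 2's on the diagonal. Reading the off-diagonal entries as Dynkin edges (a single edge where a_ij = a_ji = -1; a double or triple edge where a_ij * a_ji = 2 or 3), the diagram is a chain of 5 nodes with single edges (A_5). One simple-root ordering that puts it in standard form is (alpha_1, alpha_3, alpha_4, alpha_2, alpha_5). So the algebra is type A_5, i.e. sl(6).

type A_5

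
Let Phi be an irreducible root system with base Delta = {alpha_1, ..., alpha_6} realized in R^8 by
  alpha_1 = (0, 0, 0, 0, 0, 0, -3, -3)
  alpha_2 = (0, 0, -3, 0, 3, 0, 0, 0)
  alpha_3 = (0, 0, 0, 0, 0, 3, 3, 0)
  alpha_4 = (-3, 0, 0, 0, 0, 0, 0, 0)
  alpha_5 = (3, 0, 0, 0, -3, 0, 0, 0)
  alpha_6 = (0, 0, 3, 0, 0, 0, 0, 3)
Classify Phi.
type B_6

Compute the Cartan integers a_ij = 2(alpha_i, alpha_j)/(alpha_j, alpha_j); the resulting 6x6 Cartan matrix is
[[2, 0, -1, 0, 0, -1], [0, 2, 0, 0, -1, -1], [-1, 0, 2, 0, 0, 0], [0, 0, 0, 2, -1, 0], [0, -1, 0, -2, 2, 0], [-1, -1, 0, 0, 0, 2]].
The roots have two lengths (squared-length ratio 2:1); the short ones are alpha_{4}. The associated Dynkin diagram is a chain of 6 nodes with a double edge at one end; the terminal node there is the unique short simple root (B_6), so the type is B_6 (the algebra so(13)).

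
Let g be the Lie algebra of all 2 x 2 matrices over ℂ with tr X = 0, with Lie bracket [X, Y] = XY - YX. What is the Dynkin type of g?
type A_1

This is sl(2), which has dimension 2^2 - 1 = 3 and rank 2 - 1 = 1 (a Cartan subalgebra is the diagonal traceless matrices). In the classification of classical Lie algebras, the special linear algebra sl(n+1) has type A_n; here n = 1, so the Dynkin diagram is a chain of 1 nodes with single edges (A_1). Hence the type is A_1.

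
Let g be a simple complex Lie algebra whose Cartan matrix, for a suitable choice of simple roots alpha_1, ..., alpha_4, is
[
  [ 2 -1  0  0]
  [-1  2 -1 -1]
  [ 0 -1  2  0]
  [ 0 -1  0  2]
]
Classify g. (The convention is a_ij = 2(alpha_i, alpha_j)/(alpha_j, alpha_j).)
D4

The matrix has rank 4 with 2's on the diagonal. Reading the off-diagonal entries as Dynkin edges (a single edge where a_ij = a_ji = -1; a double or triple edge where a_ij * a_ji = 2 or 3), the diagram is a chain of 2 nodes with a fork of two nodes at one end (D_4). One simple-root ordering that puts it in standard form is (alpha_3, alpha_2, alpha_1, alpha_4). So the algebra is type D_4, i.e. so(8).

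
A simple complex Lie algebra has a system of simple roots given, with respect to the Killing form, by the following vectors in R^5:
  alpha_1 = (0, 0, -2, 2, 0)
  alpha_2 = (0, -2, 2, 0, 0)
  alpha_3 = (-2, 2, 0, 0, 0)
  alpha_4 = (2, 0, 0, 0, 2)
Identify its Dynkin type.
type A_4

Compute the Cartan integers a_ij = 2(alpha_i, alpha_j)/(alpha_j, alpha_j); the resulting 4x4 Cartan matrix is
[[2, -1, 0, 0], [-1, 2, -1, 0], [0, -1, 2, -1], [0, 0, -1, 2]].
All simple roots have the same length, so the diagram is simply laced. The associated Dynkin diagram is a chain of 4 nodes with single edges (A_4), so the type is A_4 (the algebra sl(5)).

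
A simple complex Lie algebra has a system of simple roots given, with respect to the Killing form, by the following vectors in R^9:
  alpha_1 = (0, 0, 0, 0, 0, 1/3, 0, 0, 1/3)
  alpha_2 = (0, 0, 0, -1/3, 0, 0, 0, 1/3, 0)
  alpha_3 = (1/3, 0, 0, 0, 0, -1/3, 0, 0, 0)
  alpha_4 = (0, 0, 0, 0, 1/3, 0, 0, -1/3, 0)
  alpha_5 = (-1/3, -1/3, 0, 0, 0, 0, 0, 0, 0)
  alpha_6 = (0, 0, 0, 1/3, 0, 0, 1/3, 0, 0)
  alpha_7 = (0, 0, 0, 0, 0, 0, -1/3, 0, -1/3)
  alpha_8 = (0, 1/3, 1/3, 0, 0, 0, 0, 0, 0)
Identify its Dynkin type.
Compute the Cartan integers a_ij = 2(alpha_i, alpha_j)/(alpha_j, alpha_j); the resulting 8x8 Cartan matrix is
[[2, 0, -1, 0, 0, 0, -1, 0], [0, 2, 0, -1, 0, -1, 0, 0], [-1, 0, 2, 0, -1, 0, 0, 0], [0, -1, 0, 2, 0, 0, 0, 0], [0, 0, -1, 0, 2, 0, 0, -1], [0, -1, 0, 0, 0, 2, -1, 0], [-1, 0, 0, 0, 0, -1, 2, 0], [0, 0, 0, 0, -1, 0, 0, 2]].
All simple roots have the same length, so the diagram is simply laced. The associated Dynkin diagram is a chain of 8 nodes with single edges (A_8), so the type is A_8 (the algebra sl(9)).

type A_8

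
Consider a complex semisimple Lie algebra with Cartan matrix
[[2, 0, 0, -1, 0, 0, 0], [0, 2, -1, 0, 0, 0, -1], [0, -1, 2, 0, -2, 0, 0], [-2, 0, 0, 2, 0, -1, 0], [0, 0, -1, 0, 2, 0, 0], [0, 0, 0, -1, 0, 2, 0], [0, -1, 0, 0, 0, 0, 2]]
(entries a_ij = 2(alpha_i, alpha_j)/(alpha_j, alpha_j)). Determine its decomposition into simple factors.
B_3 (so(7)) ⊕ B_4 (so(9))

The diagram associated to this matrix has two connected components: the simple roots {alpha_1, alpha_4, alpha_6} form a chain of 3 nodes with a double edge at one end; the terminal node there is the unique short simple root (B_3), and {alpha_2, alpha_3, alpha_5, alpha_7} form a chain of 4 nodes with a double edge at one end; the terminal node there is the unique short simple root (B_4). A semisimple Lie algebra decomposes uniquely as the direct sum of simple ideals, one per connected component of its Dynkin diagram, so g ≅ B_3 ⊕ B_4 (dimension 21 + 36 = 57).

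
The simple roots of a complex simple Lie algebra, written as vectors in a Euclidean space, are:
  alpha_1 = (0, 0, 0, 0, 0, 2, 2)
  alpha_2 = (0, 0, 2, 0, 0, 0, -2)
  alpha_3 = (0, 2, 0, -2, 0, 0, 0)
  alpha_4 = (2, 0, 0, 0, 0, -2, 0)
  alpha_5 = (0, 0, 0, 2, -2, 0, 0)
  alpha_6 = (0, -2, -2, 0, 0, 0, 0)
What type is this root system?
Compute the Cartan integers a_ij = 2(alpha_i, alpha_j)/(alpha_j, alpha_j); the resulting 6x6 Cartan matrix is
[[2, -1, 0, -1, 0, 0], [-1, 2, 0, 0, 0, -1], [0, 0, 2, 0, -1, -1], [-1, 0, 0, 2, 0, 0], [0, 0, -1, 0, 2, 0], [0, -1, -1, 0, 0, 2]].
All simple roots have the same length, so the diagram is simply laced. The associated Dynkin diagram is a chain of 6 nodes with single edges (A_6), so the type is A_6 (the algebra sl(7)).

type A_6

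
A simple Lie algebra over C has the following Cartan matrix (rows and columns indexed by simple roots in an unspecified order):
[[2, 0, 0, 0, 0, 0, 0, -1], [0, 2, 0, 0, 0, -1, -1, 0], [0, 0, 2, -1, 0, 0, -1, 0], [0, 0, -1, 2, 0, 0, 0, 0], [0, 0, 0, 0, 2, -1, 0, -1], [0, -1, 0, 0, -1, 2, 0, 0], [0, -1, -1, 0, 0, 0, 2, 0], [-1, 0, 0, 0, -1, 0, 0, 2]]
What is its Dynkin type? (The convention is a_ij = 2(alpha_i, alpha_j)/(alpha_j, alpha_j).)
The matrix has rank 8 with 2's on the diagonal. Reading the off-diagonal entries as Dynkin edges (a single edge where a_ij = a_ji = -1; a double or triple edge where a_ij * a_ji = 2 or 3), the diagram is a chain of 8 nodes with single edges (A_8). One simple-root ordering that puts it in standard form is (alpha_4, alpha_3, alpha_7, alpha_2, alpha_6, alpha_5, alpha_8, alpha_1). So the algebra is type A_8, i.e. sl(9).

A_8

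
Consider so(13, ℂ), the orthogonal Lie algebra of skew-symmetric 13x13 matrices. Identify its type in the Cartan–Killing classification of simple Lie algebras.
B6

This is so(13) with 13 odd, which has dimension 13(13-1)/2 = 78 and rank (13-1)/2 = 6. In the classification of classical Lie algebras, the orthogonal algebra so(2n+1) in an odd number of variables has type B_n; here n = 6, so the Dynkin diagram is a chain of 6 nodes with a double edge at one end; the terminal node there is the unique short simple root (B_6). Hence the type is B_6.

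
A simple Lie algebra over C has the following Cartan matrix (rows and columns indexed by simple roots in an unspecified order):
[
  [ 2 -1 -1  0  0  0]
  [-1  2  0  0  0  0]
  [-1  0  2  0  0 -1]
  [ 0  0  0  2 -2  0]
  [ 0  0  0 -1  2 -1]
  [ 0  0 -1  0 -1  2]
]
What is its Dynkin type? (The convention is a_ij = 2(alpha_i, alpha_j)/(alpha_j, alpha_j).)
C_6 (sp(12))

The matrix has rank 6 with 2's on the diagonal. Reading the off-diagonal entries as Dynkin edges (a single edge where a_ij = a_ji = -1; a double or triple edge where a_ij * a_ji = 2 or 3), the diagram is a chain of 6 nodes with a double edge at one end; the terminal node there is the unique long simple root (C_6). One simple-root ordering that puts it in standard form is (alpha_2, alpha_1, alpha_3, alpha_6, alpha_5, alpha_4). So the algebra is type C_6, i.e. sp(12).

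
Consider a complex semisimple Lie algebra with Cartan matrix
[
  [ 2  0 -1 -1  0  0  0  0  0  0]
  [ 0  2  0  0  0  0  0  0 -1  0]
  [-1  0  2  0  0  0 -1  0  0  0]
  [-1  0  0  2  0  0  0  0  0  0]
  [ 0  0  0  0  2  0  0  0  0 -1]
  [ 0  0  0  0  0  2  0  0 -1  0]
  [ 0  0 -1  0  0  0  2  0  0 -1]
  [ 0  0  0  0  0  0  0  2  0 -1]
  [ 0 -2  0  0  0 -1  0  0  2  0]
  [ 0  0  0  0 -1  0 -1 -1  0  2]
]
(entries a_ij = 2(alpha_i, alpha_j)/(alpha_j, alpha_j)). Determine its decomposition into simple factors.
type B_3 ⊕ type D_7

The diagram associated to this matrix has two connected components: the simple roots {alpha_2, alpha_6, alpha_9} form a chain of 3 nodes with a double edge at one end; the terminal node there is the unique short simple root (B_3), and {alpha_1, alpha_3, alpha_4, alpha_5, alpha_7, alpha_8, alpha_10} form a chain of 5 nodes with a fork of two nodes at one end (D_7). A semisimple Lie algebra decomposes uniquely as the direct sum of simple ideals, one per connected component of its Dynkin diagram, so g ≅ B_3 ⊕ D_7 (dimension 21 + 91 = 112).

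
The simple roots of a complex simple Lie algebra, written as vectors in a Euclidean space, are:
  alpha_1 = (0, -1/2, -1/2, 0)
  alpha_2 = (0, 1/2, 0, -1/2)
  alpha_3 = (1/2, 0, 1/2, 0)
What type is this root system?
A_3 (sl(4))

Compute the Cartan integers a_ij = 2(alpha_i, alpha_j)/(alpha_j, alpha_j); the resulting 3x3 Cartan matrix is
[[2, -1, -1], [-1, 2, 0], [-1, 0, 2]].
All simple roots have the same length, so the diagram is simply laced. The associated Dynkin diagram is a chain of 3 nodes with single edges (A_3), so the type is A_3 (the algebra sl(4)).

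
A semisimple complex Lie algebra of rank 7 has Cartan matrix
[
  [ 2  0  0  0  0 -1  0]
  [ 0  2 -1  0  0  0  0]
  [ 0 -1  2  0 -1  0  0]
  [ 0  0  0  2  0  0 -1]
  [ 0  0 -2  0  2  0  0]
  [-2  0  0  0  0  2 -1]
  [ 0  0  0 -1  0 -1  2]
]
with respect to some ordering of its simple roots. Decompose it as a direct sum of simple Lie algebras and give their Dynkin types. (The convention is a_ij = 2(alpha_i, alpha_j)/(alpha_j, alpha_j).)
type B_4 ⊕ type C_3

The diagram associated to this matrix has two connected components: the simple roots {alpha_1, alpha_4, alpha_6, alpha_7} form a chain of 4 nodes with a double edge at one end; the terminal node there is the unique short simple root (B_4), and {alpha_2, alpha_3, alpha_5} form a chain of 3 nodes with a double edge at one end; the terminal node there is the unique long simple root (C_3). A semisimple Lie algebra decomposes uniquely as the direct sum of simple ideals, one per connected component of its Dynkin diagram, so g ≅ B_4 ⊕ C_3 (dimension 36 + 21 = 57).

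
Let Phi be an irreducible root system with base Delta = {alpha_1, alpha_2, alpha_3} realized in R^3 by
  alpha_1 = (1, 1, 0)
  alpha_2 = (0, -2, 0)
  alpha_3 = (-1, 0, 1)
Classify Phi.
C3

Compute the Cartan integers a_ij = 2(alpha_i, alpha_j)/(alpha_j, alpha_j); the resulting 3x3 Cartan matrix is
[[2, -1, -1], [-2, 2, 0], [-1, 0, 2]].
The roots have two lengths (squared-length ratio 2:1); the short ones are alpha_{1,3}. The associated Dynkin diagram is a chain of 3 nodes with a double edge at one end; the terminal node there is the unique long simple root (C_3), so the type is C_3 (the algebra sp(6)).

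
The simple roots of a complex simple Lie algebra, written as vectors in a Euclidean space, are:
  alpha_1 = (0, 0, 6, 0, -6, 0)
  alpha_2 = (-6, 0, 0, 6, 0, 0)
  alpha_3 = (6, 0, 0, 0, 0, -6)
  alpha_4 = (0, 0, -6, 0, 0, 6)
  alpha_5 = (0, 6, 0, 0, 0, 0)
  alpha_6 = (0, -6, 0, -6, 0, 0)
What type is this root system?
B_6 (so(13))

Compute the Cartan integers a_ij = 2(alpha_i, alpha_j)/(alpha_j, alpha_j); the resulting 6x6 Cartan matrix is
[[2, 0, 0, -1, 0, 0], [0, 2, -1, 0, 0, -1], [0, -1, 2, -1, 0, 0], [-1, 0, -1, 2, 0, 0], [0, 0, 0, 0, 2, -1], [0, -1, 0, 0, -2, 2]].
The roots have two lengths (squared-length ratio 2:1); the short ones are alpha_{5}. The associated Dynkin diagram is a chain of 6 nodes with a double edge at one end; the terminal node there is the unique short simple root (B_6), so the type is B_6 (the algebra so(13)).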